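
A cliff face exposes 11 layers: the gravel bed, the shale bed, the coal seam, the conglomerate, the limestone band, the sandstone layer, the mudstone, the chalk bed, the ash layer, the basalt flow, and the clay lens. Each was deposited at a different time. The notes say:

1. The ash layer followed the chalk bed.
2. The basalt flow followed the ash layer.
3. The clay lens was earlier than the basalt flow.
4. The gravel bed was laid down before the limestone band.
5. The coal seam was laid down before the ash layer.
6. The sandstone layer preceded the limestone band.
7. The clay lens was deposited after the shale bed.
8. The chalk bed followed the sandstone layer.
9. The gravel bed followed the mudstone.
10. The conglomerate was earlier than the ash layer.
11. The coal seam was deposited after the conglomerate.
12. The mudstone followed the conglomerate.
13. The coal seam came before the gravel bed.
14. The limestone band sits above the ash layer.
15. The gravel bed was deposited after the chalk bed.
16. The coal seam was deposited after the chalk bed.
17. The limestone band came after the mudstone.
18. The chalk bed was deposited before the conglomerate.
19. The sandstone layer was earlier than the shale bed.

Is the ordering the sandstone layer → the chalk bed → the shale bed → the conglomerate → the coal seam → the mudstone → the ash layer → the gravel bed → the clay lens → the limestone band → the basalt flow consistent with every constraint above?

Check each stated constraint against the proposed order — e.g. the chalk bed is ahead of the gravel bed; the sandstone layer is ahead of the limestone band. Every pair is in the required order; nothing is violated.

yes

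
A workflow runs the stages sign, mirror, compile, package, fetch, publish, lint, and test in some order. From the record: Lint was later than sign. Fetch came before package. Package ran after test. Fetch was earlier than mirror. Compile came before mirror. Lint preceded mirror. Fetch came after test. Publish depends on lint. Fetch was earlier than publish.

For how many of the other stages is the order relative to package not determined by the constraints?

5

Forced before package: fetch and test.
That leaves compile, lint, mirror, publish, and sign with no forced order relative to package — 5.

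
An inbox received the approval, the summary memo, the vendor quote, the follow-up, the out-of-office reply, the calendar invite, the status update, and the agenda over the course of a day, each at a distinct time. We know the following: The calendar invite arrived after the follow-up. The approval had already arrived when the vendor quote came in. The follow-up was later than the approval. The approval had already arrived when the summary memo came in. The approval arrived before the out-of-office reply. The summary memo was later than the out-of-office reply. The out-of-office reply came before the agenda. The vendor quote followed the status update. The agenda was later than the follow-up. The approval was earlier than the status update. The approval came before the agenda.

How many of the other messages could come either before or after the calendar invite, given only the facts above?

Forced before the calendar invite: the approval and the follow-up.
That leaves the agenda, the out-of-office reply, the status update, the summary memo, and the vendor quote with no forced order relative to the calendar invite — 5.

5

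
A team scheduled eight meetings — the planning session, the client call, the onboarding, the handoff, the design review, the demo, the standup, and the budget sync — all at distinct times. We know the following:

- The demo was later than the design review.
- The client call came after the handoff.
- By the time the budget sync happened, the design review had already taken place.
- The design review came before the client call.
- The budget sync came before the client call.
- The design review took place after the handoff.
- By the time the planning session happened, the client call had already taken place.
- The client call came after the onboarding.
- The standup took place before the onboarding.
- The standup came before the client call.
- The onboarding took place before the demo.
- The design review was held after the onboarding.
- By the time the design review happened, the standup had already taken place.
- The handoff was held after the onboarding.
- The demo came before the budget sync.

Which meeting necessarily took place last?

the planning session

Every other meeting has a chain of constraints placing it before the planning session, so the planning session is last.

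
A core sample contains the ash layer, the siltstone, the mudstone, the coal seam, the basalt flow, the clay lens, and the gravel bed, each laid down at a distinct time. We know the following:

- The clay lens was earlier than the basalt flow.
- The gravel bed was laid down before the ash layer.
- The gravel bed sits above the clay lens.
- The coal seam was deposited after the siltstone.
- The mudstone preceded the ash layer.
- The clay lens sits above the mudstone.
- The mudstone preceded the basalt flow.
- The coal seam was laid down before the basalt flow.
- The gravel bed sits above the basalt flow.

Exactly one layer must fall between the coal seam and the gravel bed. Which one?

Tracing the constraints gives the coal seam → the basalt flow → the gravel bed, so the basalt flow sits after the coal seam and before the gravel bed.
No other layer is forced both after the coal seam and before the gravel bed.

the basalt flow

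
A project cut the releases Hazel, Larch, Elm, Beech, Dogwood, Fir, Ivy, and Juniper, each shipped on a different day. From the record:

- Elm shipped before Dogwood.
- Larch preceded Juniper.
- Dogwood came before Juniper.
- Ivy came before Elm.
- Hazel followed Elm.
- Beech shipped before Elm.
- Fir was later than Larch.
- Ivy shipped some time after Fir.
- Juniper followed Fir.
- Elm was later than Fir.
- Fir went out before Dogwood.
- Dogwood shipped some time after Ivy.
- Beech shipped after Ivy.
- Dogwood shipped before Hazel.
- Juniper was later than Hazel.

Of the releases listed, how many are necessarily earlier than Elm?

Directly stated before Elm: Beech, Fir, and Ivy.
Larch reaches Elm via Larch → Fir → Elm.
No chain forces Juniper (or any of the others) ahead of Elm.
That's Beech, Fir, Ivy, and Larch — 4 in all.

4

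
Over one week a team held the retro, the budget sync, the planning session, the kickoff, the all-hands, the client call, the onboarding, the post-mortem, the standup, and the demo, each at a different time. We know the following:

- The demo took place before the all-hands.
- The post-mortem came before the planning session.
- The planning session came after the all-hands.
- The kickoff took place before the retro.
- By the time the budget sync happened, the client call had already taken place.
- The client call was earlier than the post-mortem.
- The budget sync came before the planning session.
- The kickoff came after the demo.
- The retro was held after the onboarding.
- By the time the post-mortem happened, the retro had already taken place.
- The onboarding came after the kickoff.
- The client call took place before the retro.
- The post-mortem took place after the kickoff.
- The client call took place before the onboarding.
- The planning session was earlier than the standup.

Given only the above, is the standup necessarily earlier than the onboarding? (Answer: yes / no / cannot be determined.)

Tracing the constraints gives the onboarding → the retro → the post-mortem → the planning session → the standup, so the onboarding must come before the standup.
That means the standup cannot be before the onboarding.

no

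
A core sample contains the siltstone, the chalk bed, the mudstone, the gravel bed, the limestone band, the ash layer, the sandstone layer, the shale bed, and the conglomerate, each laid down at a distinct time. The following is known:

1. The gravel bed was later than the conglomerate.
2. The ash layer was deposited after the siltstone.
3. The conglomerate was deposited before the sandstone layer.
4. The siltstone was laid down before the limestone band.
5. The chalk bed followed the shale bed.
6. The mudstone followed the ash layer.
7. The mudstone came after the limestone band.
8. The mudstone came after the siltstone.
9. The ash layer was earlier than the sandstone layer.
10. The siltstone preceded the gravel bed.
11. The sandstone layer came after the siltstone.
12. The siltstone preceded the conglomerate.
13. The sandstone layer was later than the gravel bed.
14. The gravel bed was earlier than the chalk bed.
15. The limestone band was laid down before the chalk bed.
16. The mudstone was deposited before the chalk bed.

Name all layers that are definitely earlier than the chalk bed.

the ash layer, the conglomerate, the gravel bed, the limestone band, the mudstone, the shale bed, the siltstone

Directly stated before the chalk bed: the gravel bed, the limestone band, the mudstone, and the shale bed.
The ash layer reaches the chalk bed via the ash layer → the mudstone → the chalk bed.
The conglomerate reaches the chalk bed via the conglomerate → the gravel bed → the chalk bed.
The siltstone reaches the chalk bed via the siltstone → the mudstone → the chalk bed.
No chain forces the sandstone layer ahead of the chalk bed.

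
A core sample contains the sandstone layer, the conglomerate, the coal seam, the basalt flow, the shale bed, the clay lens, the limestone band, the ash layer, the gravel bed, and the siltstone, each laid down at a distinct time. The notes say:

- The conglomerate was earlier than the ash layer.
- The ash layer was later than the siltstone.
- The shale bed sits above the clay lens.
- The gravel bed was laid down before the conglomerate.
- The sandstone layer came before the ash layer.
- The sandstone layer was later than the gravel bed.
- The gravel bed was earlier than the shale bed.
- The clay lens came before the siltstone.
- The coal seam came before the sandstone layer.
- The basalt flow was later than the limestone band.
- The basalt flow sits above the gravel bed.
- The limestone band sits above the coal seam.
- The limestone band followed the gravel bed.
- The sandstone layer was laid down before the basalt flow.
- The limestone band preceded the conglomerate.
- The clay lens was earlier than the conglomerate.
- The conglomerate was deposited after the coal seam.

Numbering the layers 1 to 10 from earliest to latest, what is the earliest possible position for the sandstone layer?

3

The coal seam and the gravel bed must both come before the sandstone layer — 2 forced predecessors.
Nothing else is forced ahead of the sandstone layer, so its earliest slot is position 2 + 1 = 3.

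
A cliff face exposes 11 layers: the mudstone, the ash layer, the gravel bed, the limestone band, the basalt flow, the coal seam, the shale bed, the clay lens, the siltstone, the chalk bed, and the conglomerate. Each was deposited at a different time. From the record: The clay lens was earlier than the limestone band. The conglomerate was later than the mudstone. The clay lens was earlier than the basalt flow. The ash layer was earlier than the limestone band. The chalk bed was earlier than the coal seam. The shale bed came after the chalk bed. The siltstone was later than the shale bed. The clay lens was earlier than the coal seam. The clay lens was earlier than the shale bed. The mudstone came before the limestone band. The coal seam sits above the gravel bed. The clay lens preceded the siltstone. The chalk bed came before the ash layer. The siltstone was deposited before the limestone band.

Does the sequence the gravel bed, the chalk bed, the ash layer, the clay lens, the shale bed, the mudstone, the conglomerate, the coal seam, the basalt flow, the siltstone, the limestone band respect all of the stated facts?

Check each stated constraint against the proposed order — e.g. the clay lens is ahead of the limestone band; the ash layer is ahead of the limestone band. Every pair is in the required order; nothing is violated.

yes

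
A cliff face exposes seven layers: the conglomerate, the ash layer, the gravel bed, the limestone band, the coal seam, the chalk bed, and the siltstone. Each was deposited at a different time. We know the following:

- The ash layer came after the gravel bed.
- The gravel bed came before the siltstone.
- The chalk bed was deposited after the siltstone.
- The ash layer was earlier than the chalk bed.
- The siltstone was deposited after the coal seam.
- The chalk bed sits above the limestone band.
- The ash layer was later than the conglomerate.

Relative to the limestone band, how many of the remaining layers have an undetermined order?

Forced after the limestone band: the chalk bed.
That leaves the ash layer, the coal seam, the conglomerate, the gravel bed, and the siltstone with no forced order relative to the limestone band — 5.

5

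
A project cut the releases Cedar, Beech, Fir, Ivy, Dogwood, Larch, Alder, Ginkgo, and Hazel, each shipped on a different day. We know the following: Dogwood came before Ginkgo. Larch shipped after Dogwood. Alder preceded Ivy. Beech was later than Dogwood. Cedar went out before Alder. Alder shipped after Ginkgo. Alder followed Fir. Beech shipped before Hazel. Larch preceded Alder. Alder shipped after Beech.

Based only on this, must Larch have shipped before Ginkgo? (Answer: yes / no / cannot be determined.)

No chain of stated constraints runs from Larch to Ginkgo, and none runs from Ginkgo to Larch either.
So the relative order of Larch and Ginkgo is not fixed by the given facts.

cannot be determined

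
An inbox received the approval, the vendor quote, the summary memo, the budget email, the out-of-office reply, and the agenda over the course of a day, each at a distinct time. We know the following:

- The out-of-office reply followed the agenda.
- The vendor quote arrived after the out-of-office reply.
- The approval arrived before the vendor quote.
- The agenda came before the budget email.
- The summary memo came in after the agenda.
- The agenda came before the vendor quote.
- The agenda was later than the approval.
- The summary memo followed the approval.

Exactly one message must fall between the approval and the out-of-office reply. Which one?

Tracing the constraints gives the approval → the agenda → the out-of-office reply, so the agenda sits after the approval and before the out-of-office reply.
No other message is forced both after the approval and before the out-of-office reply.

the agenda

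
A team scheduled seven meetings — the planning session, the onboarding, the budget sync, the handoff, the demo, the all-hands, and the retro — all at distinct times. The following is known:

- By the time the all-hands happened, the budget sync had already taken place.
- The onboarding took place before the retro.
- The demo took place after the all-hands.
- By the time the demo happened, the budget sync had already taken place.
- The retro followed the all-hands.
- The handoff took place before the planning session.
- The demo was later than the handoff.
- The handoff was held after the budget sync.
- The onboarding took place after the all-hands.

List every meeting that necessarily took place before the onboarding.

the all-hands, the budget sync

Directly stated before the onboarding: the all-hands.
The budget sync reaches the onboarding via the budget sync → the all-hands → the onboarding.
No chain forces the handoff (or any of the others) ahead of the onboarding.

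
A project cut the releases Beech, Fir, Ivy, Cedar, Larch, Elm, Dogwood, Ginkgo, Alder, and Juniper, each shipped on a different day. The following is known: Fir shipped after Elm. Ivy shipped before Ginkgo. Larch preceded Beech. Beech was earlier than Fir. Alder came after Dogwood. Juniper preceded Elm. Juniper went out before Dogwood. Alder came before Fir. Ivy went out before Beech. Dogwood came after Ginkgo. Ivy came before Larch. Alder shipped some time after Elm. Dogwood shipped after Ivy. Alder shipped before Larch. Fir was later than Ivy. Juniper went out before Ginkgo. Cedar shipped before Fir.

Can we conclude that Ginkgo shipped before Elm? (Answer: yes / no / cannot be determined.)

cannot be determined

No chain of stated constraints runs from Ginkgo to Elm, and none runs from Elm to Ginkgo either.
So the relative order of Ginkgo and Elm is not fixed by the given facts.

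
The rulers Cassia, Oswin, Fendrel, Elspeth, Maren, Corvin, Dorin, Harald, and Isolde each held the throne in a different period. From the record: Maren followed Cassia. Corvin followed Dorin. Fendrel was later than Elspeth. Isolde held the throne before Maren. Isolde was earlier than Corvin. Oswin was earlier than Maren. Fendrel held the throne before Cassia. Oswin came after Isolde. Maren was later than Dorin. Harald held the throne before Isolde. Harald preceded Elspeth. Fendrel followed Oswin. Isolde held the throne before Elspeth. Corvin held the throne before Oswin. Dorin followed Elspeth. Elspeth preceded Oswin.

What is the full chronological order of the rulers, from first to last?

The constraints fix every adjacent pair, so only one ordering works:
Harald → Isolde → Elspeth → Dorin → Corvin → Oswin → Fendrel → Cassia → Maren.

Harald, Isolde, Elspeth, Dorin, Corvin, Oswin, Fendrel, Cassia, Maren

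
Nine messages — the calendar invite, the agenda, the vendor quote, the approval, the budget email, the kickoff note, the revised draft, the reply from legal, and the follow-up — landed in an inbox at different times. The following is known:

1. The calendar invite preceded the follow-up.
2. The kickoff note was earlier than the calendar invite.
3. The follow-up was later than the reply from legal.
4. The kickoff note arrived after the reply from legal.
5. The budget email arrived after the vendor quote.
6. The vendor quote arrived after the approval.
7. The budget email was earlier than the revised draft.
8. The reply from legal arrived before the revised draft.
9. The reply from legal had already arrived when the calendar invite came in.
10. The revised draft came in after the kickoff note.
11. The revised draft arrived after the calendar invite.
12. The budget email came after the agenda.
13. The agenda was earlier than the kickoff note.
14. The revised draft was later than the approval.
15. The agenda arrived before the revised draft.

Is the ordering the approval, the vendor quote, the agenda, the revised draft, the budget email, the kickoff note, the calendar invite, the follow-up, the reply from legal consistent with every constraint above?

no

The constraints require the calendar invite before the revised draft, but in the proposed sequence the revised draft appears ahead of the calendar invite. That one violation is enough.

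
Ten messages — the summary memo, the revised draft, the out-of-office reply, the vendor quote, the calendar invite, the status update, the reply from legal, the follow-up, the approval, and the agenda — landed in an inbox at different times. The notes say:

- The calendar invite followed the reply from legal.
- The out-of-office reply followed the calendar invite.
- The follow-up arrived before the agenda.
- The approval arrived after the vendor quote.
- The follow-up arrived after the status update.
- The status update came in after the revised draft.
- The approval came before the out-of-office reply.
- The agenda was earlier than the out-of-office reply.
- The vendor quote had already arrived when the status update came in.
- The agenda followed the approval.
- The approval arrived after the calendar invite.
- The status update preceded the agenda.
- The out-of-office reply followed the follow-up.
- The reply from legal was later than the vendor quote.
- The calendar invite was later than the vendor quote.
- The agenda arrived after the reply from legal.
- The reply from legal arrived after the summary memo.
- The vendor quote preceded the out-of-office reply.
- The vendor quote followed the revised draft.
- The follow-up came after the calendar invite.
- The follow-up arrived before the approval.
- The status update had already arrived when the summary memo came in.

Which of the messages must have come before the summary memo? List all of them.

Directly stated before the summary memo: the status update.
The revised draft reaches the summary memo via the revised draft → the status update → the summary memo.
The vendor quote reaches the summary memo via the vendor quote → the status update → the summary memo.
No chain forces the follow-up (or any of the others) ahead of the summary memo.

the revised draft, the status update, the vendor quote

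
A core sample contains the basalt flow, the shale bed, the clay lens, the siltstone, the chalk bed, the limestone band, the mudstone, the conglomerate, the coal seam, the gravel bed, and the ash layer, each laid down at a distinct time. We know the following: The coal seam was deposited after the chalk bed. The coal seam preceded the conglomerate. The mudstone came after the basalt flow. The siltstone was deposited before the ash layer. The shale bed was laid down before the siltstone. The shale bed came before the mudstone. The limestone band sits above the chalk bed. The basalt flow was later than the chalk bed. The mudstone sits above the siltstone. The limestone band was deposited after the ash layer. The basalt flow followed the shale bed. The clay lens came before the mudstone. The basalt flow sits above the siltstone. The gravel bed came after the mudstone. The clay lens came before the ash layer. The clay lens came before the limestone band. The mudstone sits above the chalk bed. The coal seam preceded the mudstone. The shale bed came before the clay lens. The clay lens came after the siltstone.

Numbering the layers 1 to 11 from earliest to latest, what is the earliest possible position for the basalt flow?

The chalk bed, the shale bed, and the siltstone must all come before the basalt flow — 3 forced predecessors.
Nothing else is forced ahead of the basalt flow, so its earliest slot is position 3 + 1 = 4.

4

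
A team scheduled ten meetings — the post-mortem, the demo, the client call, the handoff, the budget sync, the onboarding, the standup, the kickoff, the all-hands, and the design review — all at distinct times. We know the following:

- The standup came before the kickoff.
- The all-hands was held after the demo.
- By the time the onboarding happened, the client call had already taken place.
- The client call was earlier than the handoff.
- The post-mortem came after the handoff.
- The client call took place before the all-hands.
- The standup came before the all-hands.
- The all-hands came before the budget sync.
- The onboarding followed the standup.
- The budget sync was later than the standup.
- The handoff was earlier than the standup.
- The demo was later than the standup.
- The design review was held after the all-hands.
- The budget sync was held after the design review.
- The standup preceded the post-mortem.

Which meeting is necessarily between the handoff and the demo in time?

Tracing the constraints gives the handoff → the standup → the demo, so the standup sits after the handoff and before the demo.
No other meeting is forced both after the handoff and before the demo.

the standup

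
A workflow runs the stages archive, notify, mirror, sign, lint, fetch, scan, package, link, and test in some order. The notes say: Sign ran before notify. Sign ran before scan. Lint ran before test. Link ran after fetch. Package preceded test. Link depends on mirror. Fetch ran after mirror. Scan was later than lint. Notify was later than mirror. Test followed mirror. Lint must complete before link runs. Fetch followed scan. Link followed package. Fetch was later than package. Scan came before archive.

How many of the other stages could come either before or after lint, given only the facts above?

4

Forced after lint: archive, fetch, link, scan, and test.
That leaves mirror, notify, package, and sign with no forced order relative to lint — 4.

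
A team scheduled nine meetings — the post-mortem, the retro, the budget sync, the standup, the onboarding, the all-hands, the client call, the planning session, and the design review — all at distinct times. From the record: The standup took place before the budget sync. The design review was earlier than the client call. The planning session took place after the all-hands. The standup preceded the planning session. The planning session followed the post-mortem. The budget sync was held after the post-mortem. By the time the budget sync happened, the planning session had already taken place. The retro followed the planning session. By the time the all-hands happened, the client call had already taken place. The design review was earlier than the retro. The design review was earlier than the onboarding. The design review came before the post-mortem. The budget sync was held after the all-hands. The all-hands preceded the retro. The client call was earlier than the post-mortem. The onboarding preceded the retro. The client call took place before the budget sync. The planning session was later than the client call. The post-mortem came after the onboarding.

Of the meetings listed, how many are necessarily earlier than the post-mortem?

3

Directly stated before the post-mortem: the client call, the design review, and the onboarding.
No chain forces the retro (or any of the others) ahead of the post-mortem.
That's the client call, the design review, and the onboarding — 3 in all.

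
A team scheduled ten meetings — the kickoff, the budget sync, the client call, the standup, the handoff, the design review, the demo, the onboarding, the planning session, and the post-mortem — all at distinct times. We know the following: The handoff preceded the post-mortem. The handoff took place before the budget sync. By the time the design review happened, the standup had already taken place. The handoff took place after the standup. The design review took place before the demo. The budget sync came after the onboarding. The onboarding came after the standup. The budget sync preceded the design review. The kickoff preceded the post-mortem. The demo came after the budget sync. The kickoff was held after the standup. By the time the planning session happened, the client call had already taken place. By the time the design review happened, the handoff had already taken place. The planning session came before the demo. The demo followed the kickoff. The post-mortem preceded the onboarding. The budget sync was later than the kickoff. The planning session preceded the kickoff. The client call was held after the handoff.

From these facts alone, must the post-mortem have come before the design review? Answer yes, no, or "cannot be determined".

Chain the constraints: the post-mortem → the onboarding → the budget sync → the design review. Each link is directly stated, so the post-mortem comes before the design review.

yes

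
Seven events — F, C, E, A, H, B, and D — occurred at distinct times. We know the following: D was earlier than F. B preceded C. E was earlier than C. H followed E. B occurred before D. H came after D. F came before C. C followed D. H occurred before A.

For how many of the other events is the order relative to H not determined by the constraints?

2

Forced before H: B, D, and E; forced after H: A.
That leaves C and F with no forced order relative to H — 2.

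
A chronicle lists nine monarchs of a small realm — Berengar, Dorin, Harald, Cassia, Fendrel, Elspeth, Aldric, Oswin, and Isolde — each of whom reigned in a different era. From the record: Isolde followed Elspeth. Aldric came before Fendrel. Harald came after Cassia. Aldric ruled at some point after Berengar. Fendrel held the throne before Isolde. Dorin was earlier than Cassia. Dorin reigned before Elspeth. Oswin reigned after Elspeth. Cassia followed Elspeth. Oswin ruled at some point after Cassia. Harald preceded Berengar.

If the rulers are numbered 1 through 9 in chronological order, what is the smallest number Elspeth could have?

2

Dorin must come before Elspeth — 1 forced predecessor.
Nothing else is forced ahead of Elspeth, so their earliest slot is position 1 + 1 = 2.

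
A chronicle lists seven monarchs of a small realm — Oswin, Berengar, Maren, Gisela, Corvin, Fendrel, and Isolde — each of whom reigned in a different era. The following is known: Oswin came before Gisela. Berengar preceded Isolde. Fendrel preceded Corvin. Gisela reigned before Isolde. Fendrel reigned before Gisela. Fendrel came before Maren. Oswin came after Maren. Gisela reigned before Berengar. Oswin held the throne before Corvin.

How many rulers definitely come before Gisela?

3

Directly stated before Gisela: Fendrel and Oswin.
Maren reaches Gisela via Maren → Oswin → Gisela.
No chain forces Isolde (or any of the others) ahead of Gisela.
That's Fendrel, Maren, and Oswin — 3 in all.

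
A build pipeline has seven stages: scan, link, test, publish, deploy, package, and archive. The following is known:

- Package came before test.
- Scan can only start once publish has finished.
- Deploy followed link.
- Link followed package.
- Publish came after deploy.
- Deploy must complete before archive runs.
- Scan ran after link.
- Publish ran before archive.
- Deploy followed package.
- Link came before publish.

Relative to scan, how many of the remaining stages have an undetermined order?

2

Forced before scan: deploy, link, package, and publish.
That leaves archive and test with no forced order relative to scan — 2.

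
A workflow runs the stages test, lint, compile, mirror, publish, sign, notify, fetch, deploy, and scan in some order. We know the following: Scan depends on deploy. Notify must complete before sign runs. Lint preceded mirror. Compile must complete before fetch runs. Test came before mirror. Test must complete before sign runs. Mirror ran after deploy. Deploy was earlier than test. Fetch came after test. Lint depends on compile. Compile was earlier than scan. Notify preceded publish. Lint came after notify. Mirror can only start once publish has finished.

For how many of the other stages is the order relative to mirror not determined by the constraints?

3

Forced before mirror: compile, deploy, lint, notify, publish, and test.
That leaves fetch, scan, and sign with no forced order relative to mirror — 3.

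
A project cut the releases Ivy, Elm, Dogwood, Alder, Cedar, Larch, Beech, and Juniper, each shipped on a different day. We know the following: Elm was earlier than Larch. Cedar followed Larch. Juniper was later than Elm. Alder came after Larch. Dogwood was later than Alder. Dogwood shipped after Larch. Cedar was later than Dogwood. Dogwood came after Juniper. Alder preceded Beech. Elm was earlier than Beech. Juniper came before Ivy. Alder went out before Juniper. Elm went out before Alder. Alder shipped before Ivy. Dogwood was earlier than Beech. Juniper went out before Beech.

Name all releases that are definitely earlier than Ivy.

Directly stated before Ivy: Alder and Juniper.
Elm reaches Ivy via Elm → Juniper → Ivy.
Larch reaches Ivy via Larch → Alder → Ivy.
No chain forces Beech (or any of the others) ahead of Ivy.

Alder, Elm, Juniper, Larch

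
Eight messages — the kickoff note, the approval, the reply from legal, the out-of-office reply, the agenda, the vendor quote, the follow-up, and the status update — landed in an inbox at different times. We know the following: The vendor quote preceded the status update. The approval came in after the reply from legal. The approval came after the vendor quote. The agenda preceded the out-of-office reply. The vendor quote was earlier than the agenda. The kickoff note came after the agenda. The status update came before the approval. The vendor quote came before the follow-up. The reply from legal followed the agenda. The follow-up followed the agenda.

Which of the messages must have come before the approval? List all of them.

the agenda, the reply from legal, the status update, the vendor quote

Directly stated before the approval: the reply from legal, the status update, and the vendor quote.
The agenda reaches the approval via the agenda → the reply from legal → the approval.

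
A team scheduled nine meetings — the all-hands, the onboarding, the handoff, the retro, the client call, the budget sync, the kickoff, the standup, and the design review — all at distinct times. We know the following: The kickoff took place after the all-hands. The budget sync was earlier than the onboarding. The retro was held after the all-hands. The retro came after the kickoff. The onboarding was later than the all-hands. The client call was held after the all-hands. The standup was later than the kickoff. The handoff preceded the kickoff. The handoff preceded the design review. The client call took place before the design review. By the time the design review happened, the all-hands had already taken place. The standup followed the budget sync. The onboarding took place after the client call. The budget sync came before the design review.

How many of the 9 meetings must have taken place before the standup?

4

Directly stated before the standup: the budget sync and the kickoff.
The all-hands reaches the standup via the all-hands → the kickoff → the standup.
The handoff reaches the standup via the handoff → the kickoff → the standup.
That's the all-hands, the budget sync, the handoff, and the kickoff — 4 in all.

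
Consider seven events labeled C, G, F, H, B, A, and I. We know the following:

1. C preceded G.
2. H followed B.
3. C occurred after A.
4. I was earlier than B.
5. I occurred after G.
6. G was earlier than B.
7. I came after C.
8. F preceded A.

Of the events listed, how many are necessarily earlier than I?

4

Directly stated before I: C and G.
A reaches I via A → C → I.
F reaches I via F → A → C → I.
No chain forces H (or any of the others) ahead of I.
That's A, C, F, and G — 4 in all.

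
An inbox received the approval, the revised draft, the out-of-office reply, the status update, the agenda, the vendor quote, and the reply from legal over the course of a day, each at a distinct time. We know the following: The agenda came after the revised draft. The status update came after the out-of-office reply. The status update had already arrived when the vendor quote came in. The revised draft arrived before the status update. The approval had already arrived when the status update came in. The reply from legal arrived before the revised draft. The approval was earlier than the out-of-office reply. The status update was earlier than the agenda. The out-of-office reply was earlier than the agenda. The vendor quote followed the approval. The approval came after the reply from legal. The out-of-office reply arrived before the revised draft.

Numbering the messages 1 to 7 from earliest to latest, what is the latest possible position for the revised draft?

4

The revised draft must come before the agenda, the status update, and the vendor quote — 3 messages forced after it.
Everything else can be placed before the revised draft in some valid order, so the revised draft can sit as late as position 7 − 3 = 4.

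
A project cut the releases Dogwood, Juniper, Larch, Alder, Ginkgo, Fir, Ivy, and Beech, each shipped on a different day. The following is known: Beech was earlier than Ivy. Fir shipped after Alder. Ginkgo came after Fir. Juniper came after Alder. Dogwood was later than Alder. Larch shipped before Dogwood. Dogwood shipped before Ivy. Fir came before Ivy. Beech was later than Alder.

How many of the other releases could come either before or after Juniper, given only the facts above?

6

Forced before Juniper: Alder.
That leaves Beech, Dogwood, Fir, Ginkgo, Ivy, and Larch with no forced order relative to Juniper — 6.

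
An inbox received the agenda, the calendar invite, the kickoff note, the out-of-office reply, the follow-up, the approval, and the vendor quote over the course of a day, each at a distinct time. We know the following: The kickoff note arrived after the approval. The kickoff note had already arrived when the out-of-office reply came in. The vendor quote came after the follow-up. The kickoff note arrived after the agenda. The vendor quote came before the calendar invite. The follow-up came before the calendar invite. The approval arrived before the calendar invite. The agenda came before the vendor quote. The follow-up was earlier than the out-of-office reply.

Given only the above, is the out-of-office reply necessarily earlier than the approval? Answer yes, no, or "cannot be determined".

no

Tracing the constraints gives the approval → the kickoff note → the out-of-office reply, so the approval must come before the out-of-office reply.
That means the out-of-office reply cannot be before the approval.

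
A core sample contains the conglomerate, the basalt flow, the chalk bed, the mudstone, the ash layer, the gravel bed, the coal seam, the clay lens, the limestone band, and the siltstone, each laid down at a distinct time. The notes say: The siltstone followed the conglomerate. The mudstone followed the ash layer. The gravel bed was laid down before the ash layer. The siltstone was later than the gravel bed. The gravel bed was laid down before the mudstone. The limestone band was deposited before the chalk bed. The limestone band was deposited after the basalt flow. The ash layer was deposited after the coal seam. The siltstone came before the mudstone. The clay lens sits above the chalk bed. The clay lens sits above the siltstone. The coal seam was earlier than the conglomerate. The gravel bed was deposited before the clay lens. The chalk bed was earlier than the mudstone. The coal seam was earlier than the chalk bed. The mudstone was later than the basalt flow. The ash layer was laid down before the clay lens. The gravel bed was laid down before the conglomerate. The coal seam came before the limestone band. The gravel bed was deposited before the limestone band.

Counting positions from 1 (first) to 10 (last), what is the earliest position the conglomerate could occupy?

3

The coal seam and the gravel bed must both come before the conglomerate — 2 forced predecessors.
Nothing else is forced ahead of the conglomerate, so its earliest slot is position 2 + 1 = 3.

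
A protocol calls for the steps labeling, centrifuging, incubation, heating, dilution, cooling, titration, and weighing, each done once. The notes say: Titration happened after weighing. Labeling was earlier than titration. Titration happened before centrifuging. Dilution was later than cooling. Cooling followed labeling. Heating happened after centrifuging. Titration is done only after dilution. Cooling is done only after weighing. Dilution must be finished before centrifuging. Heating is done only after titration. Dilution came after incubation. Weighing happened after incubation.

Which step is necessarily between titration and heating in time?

Tracing the constraints gives titration → centrifuging → heating, so centrifuging sits after titration and before heating.
No other step is forced both after titration and before heating.

centrifuging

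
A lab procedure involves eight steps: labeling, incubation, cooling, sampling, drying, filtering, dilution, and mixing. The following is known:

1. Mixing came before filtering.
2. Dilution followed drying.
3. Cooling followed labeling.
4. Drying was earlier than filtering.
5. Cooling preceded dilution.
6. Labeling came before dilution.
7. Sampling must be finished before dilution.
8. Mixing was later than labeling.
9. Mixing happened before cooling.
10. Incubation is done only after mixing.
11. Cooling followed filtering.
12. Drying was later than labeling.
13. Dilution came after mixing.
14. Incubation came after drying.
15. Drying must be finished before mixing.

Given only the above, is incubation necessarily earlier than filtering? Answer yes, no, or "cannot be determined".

No chain of stated constraints runs from incubation to filtering, and none runs from filtering to incubation either.
So the relative order of incubation and filtering is not fixed by the given facts.

cannot be determined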